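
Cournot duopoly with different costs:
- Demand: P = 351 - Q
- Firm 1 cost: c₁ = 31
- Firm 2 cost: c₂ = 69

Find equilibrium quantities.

q₁* = 119.33, q₂* = 81.33

Work:
Reaction: q₁ = (351 - 31 - q₂)/2
Reaction: q₂ = (351 - 69 - q₁)/2
Solve simultaneously:
q₁* = (351 - 2×31 + 69)/3 = 119.33
q₂* = (351 - 2×69 + 31)/3 = 81.33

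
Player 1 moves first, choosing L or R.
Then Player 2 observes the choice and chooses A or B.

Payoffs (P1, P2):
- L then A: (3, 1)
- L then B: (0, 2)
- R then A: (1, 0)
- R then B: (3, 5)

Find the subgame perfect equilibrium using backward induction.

P1 plays R, P2 plays B after L and B after R; Payoff (3, 5)

Work:
Backward induction:
After L: P2 chooses B → P1 gets 0
After R: P2 chooses B → P1 gets 3
P1 chooses R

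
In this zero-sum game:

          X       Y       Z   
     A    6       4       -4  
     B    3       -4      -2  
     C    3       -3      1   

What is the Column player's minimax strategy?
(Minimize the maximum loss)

Column should play Z, value = 1

Work:
Column player minimizes Row's maximum payoff:
Column X: max payoff to Row = 6
Column Y: max payoff to Row = 4
Column Z: max payoff to Row = 1
Minimum is 1, achieved by column Z.
Minimax strategy: Z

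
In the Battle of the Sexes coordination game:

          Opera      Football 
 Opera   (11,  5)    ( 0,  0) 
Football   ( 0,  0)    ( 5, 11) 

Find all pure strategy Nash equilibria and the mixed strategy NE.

Pure NE: (Opera, Opera) and (Football, Football); Mixed NE: p = 0.6875, q = 0.3125

Work:
Check pure NE:
(Opera, Opera): (11, 5) - no unilateral deviation beneficial
(Football, Football): (5, 11) - no unilateral deviation beneficial
Mixed NE: P1 plays Opera with p = 0.6875, P2 plays Opera with q = 0.3125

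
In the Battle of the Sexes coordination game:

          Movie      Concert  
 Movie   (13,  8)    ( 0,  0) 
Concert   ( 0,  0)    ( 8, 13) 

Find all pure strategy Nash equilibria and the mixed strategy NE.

Pure NE: (Movie, Movie) and (Concert, Concert); Mixed NE: p = 0.619, q = 0.381

Work:
Check pure NE:
(Movie, Movie): (13, 8) - no unilateral deviation beneficial
(Concert, Concert): (8, 13) - no unilateral deviation beneficial
Mixed NE: P1 plays Movie with p = 0.619, P2 plays Movie with q = 0.381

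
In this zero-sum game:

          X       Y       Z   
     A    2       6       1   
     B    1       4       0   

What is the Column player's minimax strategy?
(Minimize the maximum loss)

Column should play Z, value = 1

Work:
Column player minimizes Row's maximum payoff:
Column X: max payoff to Row = 2
Column Y: max payoff to Row = 6
Column Z: max payoff to Row = 1
Minimum is 1, achieved by column Z.
Minimax strategy: Z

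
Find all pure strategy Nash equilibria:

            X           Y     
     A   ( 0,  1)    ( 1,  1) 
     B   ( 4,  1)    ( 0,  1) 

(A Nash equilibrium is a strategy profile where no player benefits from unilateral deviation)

Nash equilibrium: (A, Y), (B, X)

Work:
Best responses:
  P1 vs X: payoffs [0, 4] → best response B (payoff 4)
  P1 vs Y: payoffs [1, 0] → best response A (payoff 1)
  P2 vs A: payoffs [1, 1] → best response X/Y (payoff 1)
  P2 vs B: payoffs [1, 1] → best response X/Y (payoff 1)
Mutual best responses: (A,Y), (B,X) → Nash equilibria.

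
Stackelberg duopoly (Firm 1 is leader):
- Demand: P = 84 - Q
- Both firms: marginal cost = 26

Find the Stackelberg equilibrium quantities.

q₁* (leader) = 29.0, q₂* (follower) = 14.5

Work:
Follower's reaction: q₂ = (a - c - q₁)/2
Leader substitutes: π₁ = q₁·(a - q₁ - (a-c-q₁)/2 - c)
FOC: q₁* = (84 - 26)/2 = 29.00
Then: q₂* = (84 - 26 - 29.0)/2 = 14.50
Leader has first-mover advantage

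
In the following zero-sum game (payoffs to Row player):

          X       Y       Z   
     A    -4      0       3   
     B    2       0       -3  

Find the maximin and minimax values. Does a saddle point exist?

Maximin = -3, Minimax = 0, Saddle: False

Work:
Row minimums: [-4, -3] → maximin = -3
Column maximums: [2, 0, 3] → minimax = 0
No saddle point (maximin ≠ minimax). Mixed strategy needed.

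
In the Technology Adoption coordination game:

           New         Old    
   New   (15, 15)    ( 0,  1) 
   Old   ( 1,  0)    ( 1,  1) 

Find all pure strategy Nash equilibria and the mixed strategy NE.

Pure NE: (New, New) and (Old, Old); Mixed NE: p = 0.0667, q = 0.0667

Work:
Check pure NE:
(New, New): (15, 15) - no unilateral deviation beneficial
(Old, Old): (1, 1) - no unilateral deviation beneficial
Mixed NE: P1 plays New with p = 0.0667, P2 plays New with q = 0.0667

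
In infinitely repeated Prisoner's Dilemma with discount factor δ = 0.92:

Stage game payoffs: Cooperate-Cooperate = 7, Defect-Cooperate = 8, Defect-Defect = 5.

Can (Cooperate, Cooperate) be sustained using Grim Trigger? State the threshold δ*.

δ* = 0.3333; since δ = 0.92 ≥ 0.3333, cooperation can be sustained

Work:
For Grim Trigger:
Cooperate forever: 7/(1-δ)
Defect then punished: 8 + 5·δ/(1-δ)
Need: 7/(1-δ) ≥ 8 + 5·δ/(1-δ)
Solving: δ ≥ (T-R)/(T-P) = (8-7)/(8-5) = 0.3333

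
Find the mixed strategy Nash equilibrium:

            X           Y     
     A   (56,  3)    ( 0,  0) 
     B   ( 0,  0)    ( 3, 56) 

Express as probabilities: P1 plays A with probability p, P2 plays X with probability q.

p = 0.9492, q = 0.0508

Work:
Find probabilities that make opponent indifferent:
P2 chooses q to make P1 indifferent between A and B
P1 chooses p to make P2 indifferent between X and Y
Mixed NE: P1 plays (A: 0.9492, B: 0.0508), P2 plays (X: 0.0508, Y: 0.9492)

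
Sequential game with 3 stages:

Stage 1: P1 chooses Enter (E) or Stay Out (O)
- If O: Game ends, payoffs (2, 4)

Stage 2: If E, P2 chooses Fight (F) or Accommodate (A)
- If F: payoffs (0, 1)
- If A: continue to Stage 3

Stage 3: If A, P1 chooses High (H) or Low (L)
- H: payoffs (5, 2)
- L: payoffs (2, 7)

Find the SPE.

SPE: (E, A, H); Outcome (5, 2)

Work:
Stage 3: P1 chooses H (5 vs 2)
Stage 2: P2: F->1, A->2 (anticipating H). Choose A
Stage 1: P1: O->2, E->5 (anticipating A, H). Choose E
SPE path: E -> A -> H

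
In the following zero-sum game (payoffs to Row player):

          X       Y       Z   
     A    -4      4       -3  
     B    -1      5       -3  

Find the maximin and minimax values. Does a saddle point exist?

Maximin = -3, Minimax = -3, Saddle: True

Work:
Row minimums: [-4, -3] → maximin = -3
Column maximums: [-1, 5, -3] → minimax = -3
Saddle point exists! Game value = -3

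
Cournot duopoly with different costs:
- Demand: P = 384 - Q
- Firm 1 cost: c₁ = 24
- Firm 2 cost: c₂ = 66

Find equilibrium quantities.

q₁* = 134.0, q₂* = 92.0

Work:
Reaction: q₁ = (384 - 24 - q₂)/2
Reaction: q₂ = (384 - 66 - q₁)/2
Solve simultaneously:
q₁* = (384 - 2×24 + 66)/3 = 134.0
q₂* = (384 - 2×66 + 24)/3 = 92.0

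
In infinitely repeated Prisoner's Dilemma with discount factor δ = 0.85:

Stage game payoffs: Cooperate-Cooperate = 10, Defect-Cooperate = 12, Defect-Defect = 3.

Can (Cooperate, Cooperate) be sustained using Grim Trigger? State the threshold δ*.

δ* = 0.2222; since δ = 0.85 ≥ 0.2222, cooperation can be sustained

Work:
For Grim Trigger:
Cooperate forever: 10/(1-δ)
Defect then punished: 12 + 3·δ/(1-δ)
Need: 10/(1-δ) ≥ 12 + 3·δ/(1-δ)
Solving: δ ≥ (T-R)/(T-P) = (12-10)/(12-3) = 0.2222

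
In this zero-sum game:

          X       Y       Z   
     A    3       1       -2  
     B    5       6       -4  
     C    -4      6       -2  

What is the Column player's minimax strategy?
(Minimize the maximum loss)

Column should play Z, value = -2

Work:
Column player minimizes Row's maximum payoff:
Column X: max payoff to Row = 5
Column Y: max payoff to Row = 6
Column Z: max payoff to Row = -2
Minimum is -2, achieved by column Z.
Minimax strategy: Z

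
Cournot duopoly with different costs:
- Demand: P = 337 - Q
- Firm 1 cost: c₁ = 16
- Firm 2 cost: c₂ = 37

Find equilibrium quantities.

q₁* = 114.0, q₂* = 93.0

Work:
Reaction: q₁ = (337 - 16 - q₂)/2
Reaction: q₂ = (337 - 37 - q₁)/2
Solve simultaneously:
q₁* = (337 - 2×16 + 37)/3 = 114.0
q₂* = (337 - 2×37 + 16)/3 = 93.0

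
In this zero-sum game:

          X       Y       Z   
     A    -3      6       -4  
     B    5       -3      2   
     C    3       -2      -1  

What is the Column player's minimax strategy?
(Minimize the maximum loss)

Column should play Z, value = 2

Work:
Column player minimizes Row's maximum payoff:
Column X: max payoff to Row = 5
Column Y: max payoff to Row = 6
Column Z: max payoff to Row = 2
Minimum is 2, achieved by column Z.
Minimax strategy: Z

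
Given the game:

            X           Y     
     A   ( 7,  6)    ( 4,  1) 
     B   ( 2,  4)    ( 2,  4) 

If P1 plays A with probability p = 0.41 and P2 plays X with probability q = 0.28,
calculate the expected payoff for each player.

E[P1] = 3.1644, E[P2] = 3.344

Work:
E[P1] = p·q·π₁(A,X) + p·(1-q)·π₁(A,Y) + (1-p)·q·π₁(B,X) + (1-p)·(1-q)·π₁(B,Y)
= 0.41·0.28·7 + 0.41·0.72·4 + 0.59·0.28·2 + 0.59·0.72·2
= 3.1644

E[P2] = 3.344 (similar calculation)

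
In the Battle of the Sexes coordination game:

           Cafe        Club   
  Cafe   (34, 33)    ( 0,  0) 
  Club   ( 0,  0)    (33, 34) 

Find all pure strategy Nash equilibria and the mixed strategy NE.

Pure NE: (Cafe, Cafe) and (Club, Club); Mixed NE: p = 0.5075, q = 0.4925

Work:
Check pure NE:
(Cafe, Cafe): (34, 33) - no unilateral deviation beneficial
(Club, Club): (33, 34) - no unilateral deviation beneficial
Mixed NE: P1 plays Cafe with p = 0.5075, P2 plays Cafe with q = 0.4925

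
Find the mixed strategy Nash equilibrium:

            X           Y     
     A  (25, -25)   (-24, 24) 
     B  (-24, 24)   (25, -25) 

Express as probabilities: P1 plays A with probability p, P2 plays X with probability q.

p = 0.5, q = 0.5

Work:
Find probabilities that make opponent indifferent:
P2 chooses q to make P1 indifferent between A and B
P1 chooses p to make P2 indifferent between X and Y
Mixed NE: P1 plays (A: 0.5, B: 0.5), P2 plays (X: 0.5, Y: 0.5)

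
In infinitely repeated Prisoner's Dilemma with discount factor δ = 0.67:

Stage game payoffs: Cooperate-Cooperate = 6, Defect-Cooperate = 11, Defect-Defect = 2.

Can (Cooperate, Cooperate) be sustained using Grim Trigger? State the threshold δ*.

δ* = 0.5556; since δ = 0.67 ≥ 0.5556, cooperation can be sustained

Work:
For Grim Trigger:
Cooperate forever: 6/(1-δ)
Defect then punished: 11 + 2·δ/(1-δ)
Need: 6/(1-δ) ≥ 11 + 2·δ/(1-δ)
Solving: δ ≥ (T-R)/(T-P) = (11-6)/(11-2) = 0.5556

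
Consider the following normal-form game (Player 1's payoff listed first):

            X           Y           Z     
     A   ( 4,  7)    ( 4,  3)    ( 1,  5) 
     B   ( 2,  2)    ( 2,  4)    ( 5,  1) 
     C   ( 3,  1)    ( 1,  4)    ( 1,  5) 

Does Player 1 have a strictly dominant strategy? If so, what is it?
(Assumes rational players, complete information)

No strictly dominant strategy exists for Player 1

Work:
A strategy strictly dominates another if it gives a strictly higher payoff against every opponent action. Compare each pair of P1's strategies column-by-column:
  A vs B: [4 vs 2, 4 vs 2, 1 vs 5] → A does not strictly dominate B (column Z: 1 ≤ 5)
  A vs C: [4 vs 3, 4 vs 1, 1 vs 1] → A does not strictly dominate C (column Z: 1 ≤ 1)
  B vs A: [2 vs 4, 2 vs 4, 5 vs 1] → B does not strictly dominate A (column X: 2 ≤ 4)
  B vs C: [2 vs 3, 2 vs 1, 5 vs 1] → B does not strictly dominate C (column X: 2 ≤ 3)
  C vs A: [3 vs 4, 1 vs 4, 1 vs 1] → C does not strictly dominate A (column X: 3 ≤ 4)
  C vs B: [3 vs 2, 1 vs 2, 1 vs 5] → C does not strictly dominate B (column Y: 1 ≤ 2)
No single strategy strictly dominates all others → no strictly dominant strategy.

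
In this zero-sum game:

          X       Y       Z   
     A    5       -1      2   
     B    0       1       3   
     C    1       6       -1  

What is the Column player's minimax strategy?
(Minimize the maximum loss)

Column should play Z, value = 3

Work:
Column player minimizes Row's maximum payoff:
Column X: max payoff to Row = 5
Column Y: max payoff to Row = 6
Column Z: max payoff to Row = 3
Minimum is 3, achieved by column Z.
Minimax strategy: Z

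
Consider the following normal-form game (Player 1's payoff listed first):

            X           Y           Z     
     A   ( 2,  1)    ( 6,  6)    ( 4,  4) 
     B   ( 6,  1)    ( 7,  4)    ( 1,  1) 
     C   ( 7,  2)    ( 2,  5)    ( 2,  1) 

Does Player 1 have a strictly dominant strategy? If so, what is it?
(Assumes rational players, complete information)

No strictly dominant strategy exists for Player 1

Work:
A strategy strictly dominates another if it gives a strictly higher payoff against every opponent action. Compare each pair of P1's strategies column-by-column:
  A vs B: [2 vs 6, 6 vs 7, 4 vs 1] → A does not strictly dominate B (column X: 2 ≤ 6)
  A vs C: [2 vs 7, 6 vs 2, 4 vs 2] → A does not strictly dominate C (column X: 2 ≤ 7)
  B vs A: [6 vs 2, 7 vs 6, 1 vs 4] → B does not strictly dominate A (column Z: 1 ≤ 4)
  B vs C: [6 vs 7, 7 vs 2, 1 vs 2] → B does not strictly dominate C (column X: 6 ≤ 7)
  C vs A: [7 vs 2, 2 vs 6, 2 vs 4] → C does not strictly dominate A (column Y: 2 ≤ 6)
  C vs B: [7 vs 6, 2 vs 7, 2 vs 1] → C does not strictly dominate B (column Y: 2 ≤ 7)
No single strategy strictly dominates all others → no strictly dominant strategy.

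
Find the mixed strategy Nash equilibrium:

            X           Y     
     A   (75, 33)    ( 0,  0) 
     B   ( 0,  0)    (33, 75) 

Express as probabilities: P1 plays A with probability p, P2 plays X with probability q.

p = 0.6944, q = 0.3056

Work:
Find probabilities that make opponent indifferent:
P2 chooses q to make P1 indifferent between A and B
P1 chooses p to make P2 indifferent between X and Y
Mixed NE: P1 plays (A: 0.6944, B: 0.3056), P2 plays (X: 0.3056, Y: 0.6944)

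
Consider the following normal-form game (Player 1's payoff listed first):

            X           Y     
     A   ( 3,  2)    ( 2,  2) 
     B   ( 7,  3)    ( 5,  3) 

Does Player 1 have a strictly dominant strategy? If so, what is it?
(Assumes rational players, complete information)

Yes, Player 1's strictly dominant strategy is B

Work:
A strategy strictly dominates another if it gives a strictly higher payoff against every opponent action. Compare each pair of P1's strategies column-by-column:
  A vs B: [3 vs 7, 2 vs 5] → A does not strictly dominate B (column X: 3 ≤ 7)
  B vs A: [7 vs 3, 5 vs 2] → B strictly dominates A
B strictly dominates every other strategy → strictly dominant.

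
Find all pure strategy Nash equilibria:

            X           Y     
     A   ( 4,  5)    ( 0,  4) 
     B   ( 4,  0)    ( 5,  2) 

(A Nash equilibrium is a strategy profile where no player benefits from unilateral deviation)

Nash equilibrium: (A, X), (B, Y)

Work:
Best responses:
  P1 vs X: payoffs [4, 4] → best response A/B (payoff 4)
  P1 vs Y: payoffs [0, 5] → best response B (payoff 5)
  P2 vs A: payoffs [5, 4] → best response X (payoff 5)
  P2 vs B: payoffs [0, 2] → best response Y (payoff 2)
Mutual best responses: (A,X), (B,Y) → Nash equilibria.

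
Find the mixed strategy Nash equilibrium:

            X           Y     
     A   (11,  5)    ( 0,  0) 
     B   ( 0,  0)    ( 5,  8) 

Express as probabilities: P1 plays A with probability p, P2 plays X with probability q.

p = 0.6154, q = 0.3125

Work:
Find probabilities that make opponent indifferent:
P2 chooses q to make P1 indifferent between A and B
P1 chooses p to make P2 indifferent between X and Y
Mixed NE: P1 plays (A: 0.6154, B: 0.3846), P2 plays (X: 0.3125, Y: 0.6875)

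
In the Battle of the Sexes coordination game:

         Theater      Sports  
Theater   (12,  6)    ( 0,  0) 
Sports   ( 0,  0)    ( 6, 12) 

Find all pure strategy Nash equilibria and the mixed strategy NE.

Pure NE: (Theater, Theater) and (Sports, Sports); Mixed NE: p = 0.6667, q = 0.3333

Work:
Check pure NE:
(Theater, Theater): (12, 6) - no unilateral deviation beneficial
(Sports, Sports): (6, 12) - no unilateral deviation beneficial
Mixed NE: P1 plays Theater with p = 0.6667, P2 plays Theater with q = 0.3333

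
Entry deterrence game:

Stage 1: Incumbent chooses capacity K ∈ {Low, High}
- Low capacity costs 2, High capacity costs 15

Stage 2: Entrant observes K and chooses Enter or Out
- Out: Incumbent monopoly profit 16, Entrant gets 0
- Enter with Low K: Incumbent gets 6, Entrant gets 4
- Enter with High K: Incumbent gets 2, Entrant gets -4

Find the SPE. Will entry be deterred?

SPE: (Low, Enter|Low, Out|High); Entry not deterred. Incumbent net profit = 4, Entrant gets 4

Work:
After Low K: Entrant enters (4 > 0)
After High K: Entrant stays out (-4 < 0)
Incumbent: Low → 6−2=4, High → 16−15=1
Incumbent chooses Low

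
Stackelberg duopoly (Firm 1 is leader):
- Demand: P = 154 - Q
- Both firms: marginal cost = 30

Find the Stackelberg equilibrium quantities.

q₁* (leader) = 62.0, q₂* (follower) = 31.0

Work:
Follower's reaction: q₂ = (a - c - q₁)/2
Leader substitutes: π₁ = q₁·(a - q₁ - (a-c-q₁)/2 - c)
FOC: q₁* = (154 - 30)/2 = 62.00
Then: q₂* = (154 - 30 - 62.0)/2 = 31.00
Leader has first-mover advantage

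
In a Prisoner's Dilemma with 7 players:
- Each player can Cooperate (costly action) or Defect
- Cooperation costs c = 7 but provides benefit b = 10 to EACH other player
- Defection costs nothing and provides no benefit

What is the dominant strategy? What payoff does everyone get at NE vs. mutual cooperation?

Dominant: Defect; NE payoff = 0; Coop payoff = 53

Work:
Defect dominates (saves cost c = 7, benefit to others is external)
NE: All defect → everyone gets 0
If all cooperate: each receives (6)×10 - 7 = 53
Social dilemma: 53 > 0 but NE gives 0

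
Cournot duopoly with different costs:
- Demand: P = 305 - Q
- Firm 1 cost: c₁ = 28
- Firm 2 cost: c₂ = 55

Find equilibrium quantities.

q₁* = 101.33, q₂* = 74.33

Work:
Reaction: q₁ = (305 - 28 - q₂)/2
Reaction: q₂ = (305 - 55 - q₁)/2
Solve simultaneously:
q₁* = (305 - 2×28 + 55)/3 = 101.33
q₂* = (305 - 2×55 + 28)/3 = 74.33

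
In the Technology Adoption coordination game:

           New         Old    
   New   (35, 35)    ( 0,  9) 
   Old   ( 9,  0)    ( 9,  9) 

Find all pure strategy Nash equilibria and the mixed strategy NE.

Pure NE: (New, New) and (Old, Old); Mixed NE: p = 0.2571, q = 0.2571

Work:
Check pure NE:
(New, New): (35, 35) - no unilateral deviation beneficial
(Old, Old): (9, 9) - no unilateral deviation beneficial
Mixed NE: P1 plays New with p = 0.2571, P2 plays New with q = 0.2571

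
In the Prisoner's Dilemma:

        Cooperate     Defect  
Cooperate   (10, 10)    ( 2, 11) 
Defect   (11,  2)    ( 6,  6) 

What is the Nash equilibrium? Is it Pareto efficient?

(Defect, Defect) is NE; not Pareto efficient

Work:
Defect dominates Cooperate for both players:
If P2 cooperates: Defect (11) > Cooperate (10)
If P2 defects: Defect (6) > Cooperate (2)
NE: (Defect, Defect) with payoff (6, 6)
But (Cooperate, Cooperate) = (10, 10) Pareto dominates (6, 6)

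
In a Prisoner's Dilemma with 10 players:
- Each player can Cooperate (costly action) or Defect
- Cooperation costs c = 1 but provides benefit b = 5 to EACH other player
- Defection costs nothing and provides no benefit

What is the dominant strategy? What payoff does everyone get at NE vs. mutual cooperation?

Dominant: Defect; NE payoff = 0; Coop payoff = 44

Work:
Defect dominates (saves cost c = 1, benefit to others is external)
NE: All defect → everyone gets 0
If all cooperate: each receives (9)×5 - 1 = 44
Social dilemma: 44 > 0 but NE gives 0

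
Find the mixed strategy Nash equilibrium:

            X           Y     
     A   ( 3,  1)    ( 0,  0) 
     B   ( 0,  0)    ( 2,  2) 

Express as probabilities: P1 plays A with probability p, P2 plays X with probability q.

p = 0.6667, q = 0.4

Work:
Find probabilities that make opponent indifferent:
P2 chooses q to make P1 indifferent between A and B
P1 chooses p to make P2 indifferent between X and Y
Mixed NE: P1 plays (A: 0.6667, B: 0.3333), P2 plays (X: 0.4, Y: 0.6)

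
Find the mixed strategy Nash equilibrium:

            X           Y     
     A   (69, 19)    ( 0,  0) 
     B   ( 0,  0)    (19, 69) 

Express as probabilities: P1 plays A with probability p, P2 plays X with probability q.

p = 0.7841, q = 0.2159

Work:
Find probabilities that make opponent indifferent:
P2 chooses q to make P1 indifferent between A and B
P1 chooses p to make P2 indifferent between X and Y
Mixed NE: P1 plays (A: 0.7841, B: 0.2159), P2 plays (X: 0.2159, Y: 0.7841)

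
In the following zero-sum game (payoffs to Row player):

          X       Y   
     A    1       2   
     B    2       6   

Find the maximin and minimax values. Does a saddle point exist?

Maximin = 2, Minimax = 2, Saddle: True

Work:
Row minimums: [1, 2] → maximin = 2
Column maximums: [2, 6] → minimax = 2
Saddle point exists! Game value = 2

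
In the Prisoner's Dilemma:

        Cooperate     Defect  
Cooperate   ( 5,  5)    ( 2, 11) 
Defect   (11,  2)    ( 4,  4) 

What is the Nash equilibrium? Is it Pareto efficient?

(Defect, Defect) is NE; not Pareto efficient

Work:
Defect dominates Cooperate for both players:
If P2 cooperates: Defect (11) > Cooperate (5)
If P2 defects: Defect (4) > Cooperate (2)
NE: (Defect, Defect) with payoff (4, 4)
But (Cooperate, Cooperate) = (5, 5) Pareto dominates (4, 4)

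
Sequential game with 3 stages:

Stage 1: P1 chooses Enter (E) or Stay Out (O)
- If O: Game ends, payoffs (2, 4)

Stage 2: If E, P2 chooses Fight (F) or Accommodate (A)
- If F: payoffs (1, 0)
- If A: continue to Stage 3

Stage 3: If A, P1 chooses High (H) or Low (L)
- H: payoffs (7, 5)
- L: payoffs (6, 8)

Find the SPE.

SPE: (E, A, H); Outcome (7, 5)

Work:
Stage 3: P1 chooses H (7 vs 6)
Stage 2: P2: F->0, A->5 (anticipating H). Choose A
Stage 1: P1: O->2, E->7 (anticipating A, H). Choose E
SPE path: E -> A -> H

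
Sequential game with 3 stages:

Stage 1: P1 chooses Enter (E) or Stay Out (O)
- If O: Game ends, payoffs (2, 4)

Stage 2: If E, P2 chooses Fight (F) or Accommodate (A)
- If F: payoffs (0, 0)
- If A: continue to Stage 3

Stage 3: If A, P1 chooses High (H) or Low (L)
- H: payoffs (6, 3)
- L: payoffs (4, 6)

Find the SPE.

SPE: (E, A, H); Outcome (6, 3)

Work:
Stage 3: P1 chooses H (6 vs 4)
Stage 2: P2: F->0, A->3 (anticipating H). Choose A
Stage 1: P1: O->2, E->6 (anticipating A, H). Choose E
SPE path: E -> A -> H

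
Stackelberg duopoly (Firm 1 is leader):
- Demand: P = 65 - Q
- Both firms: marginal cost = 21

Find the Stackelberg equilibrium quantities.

q₁* (leader) = 22.0, q₂* (follower) = 11.0

Work:
Follower's reaction: q₂ = (a - c - q₁)/2
Leader substitutes: π₁ = q₁·(a - q₁ - (a-c-q₁)/2 - c)
FOC: q₁* = (65 - 21)/2 = 22.00
Then: q₂* = (65 - 21 - 22.0)/2 = 11.00
Leader has first-mover advantage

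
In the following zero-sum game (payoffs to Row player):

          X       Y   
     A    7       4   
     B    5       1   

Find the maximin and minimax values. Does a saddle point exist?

Maximin = 4, Minimax = 4, Saddle: True

Work:
Row minimums: [4, 1] → maximin = 4
Column maximums: [7, 4] → minimax = 4
Saddle point exists! Game value = 4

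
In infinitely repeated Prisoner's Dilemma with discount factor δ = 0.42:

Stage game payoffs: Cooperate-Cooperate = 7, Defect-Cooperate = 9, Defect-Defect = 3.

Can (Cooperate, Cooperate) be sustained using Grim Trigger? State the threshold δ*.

δ* = 0.3333; since δ = 0.42 ≥ 0.3333, cooperation can be sustained

Work:
For Grim Trigger:
Cooperate forever: 7/(1-δ)
Defect then punished: 9 + 3·δ/(1-δ)
Need: 7/(1-δ) ≥ 9 + 3·δ/(1-δ)
Solving: δ ≥ (T-R)/(T-P) = (9-7)/(9-3) = 0.3333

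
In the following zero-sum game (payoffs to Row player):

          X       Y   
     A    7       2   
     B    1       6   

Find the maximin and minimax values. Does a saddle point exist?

Maximin = 2, Minimax = 6, Saddle: False

Work:
Row minimums: [2, 1] → maximin = 2
Column maximums: [7, 6] → minimax = 6
No saddle point (maximin ≠ minimax). Mixed strategy needed.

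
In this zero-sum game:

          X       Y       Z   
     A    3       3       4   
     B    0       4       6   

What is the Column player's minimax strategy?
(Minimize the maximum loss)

Column should play X, value = 3

Work:
Column player minimizes Row's maximum payoff:
Column X: max payoff to Row = 3
Column Y: max payoff to Row = 4
Column Z: max payoff to Row = 6
Minimum is 3, achieved by column X.
Minimax strategy: X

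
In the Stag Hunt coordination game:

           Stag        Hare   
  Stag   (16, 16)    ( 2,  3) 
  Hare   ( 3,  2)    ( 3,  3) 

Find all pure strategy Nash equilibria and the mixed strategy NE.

Pure NE: (Stag, Stag) and (Hare, Hare); Mixed NE: p = 0.0714, q = 0.0714

Work:
Check pure NE:
(Stag, Stag): (16, 16) - no unilateral deviation beneficial
(Hare, Hare): (3, 3) - no unilateral deviation beneficial
Mixed NE: P1 plays Stag with p = 0.0714, P2 plays Stag with q = 0.0714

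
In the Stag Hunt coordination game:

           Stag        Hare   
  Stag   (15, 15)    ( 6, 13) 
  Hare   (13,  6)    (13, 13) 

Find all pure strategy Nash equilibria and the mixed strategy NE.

Pure NE: (Stag, Stag) and (Hare, Hare); Mixed NE: p = 0.7778, q = 0.7778

Work:
Check pure NE:
(Stag, Stag): (15, 15) - no unilateral deviation beneficial
(Hare, Hare): (13, 13) - no unilateral deviation beneficial
Mixed NE: P1 plays Stag with p = 0.7778, P2 plays Stag with q = 0.7778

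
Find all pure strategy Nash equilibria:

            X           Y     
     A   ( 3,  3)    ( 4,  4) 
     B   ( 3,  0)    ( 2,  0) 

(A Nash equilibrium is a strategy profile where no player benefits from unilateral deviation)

Nash equilibrium: (A, Y), (B, X)

Work:
Best responses:
  P1 vs X: payoffs [3, 3] → best response A/B (payoff 3)
  P1 vs Y: payoffs [4, 2] → best response A (payoff 4)
  P2 vs A: payoffs [3, 4] → best response Y (payoff 4)
  P2 vs B: payoffs [0, 0] → best response X/Y (payoff 0)
Mutual best responses: (A,Y), (B,X) → Nash equilibria.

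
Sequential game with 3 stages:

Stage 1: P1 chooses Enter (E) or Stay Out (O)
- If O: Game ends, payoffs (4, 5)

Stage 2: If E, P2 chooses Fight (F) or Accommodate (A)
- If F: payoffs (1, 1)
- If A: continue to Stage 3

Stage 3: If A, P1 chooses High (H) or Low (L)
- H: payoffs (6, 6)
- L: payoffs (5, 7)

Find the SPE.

SPE: (E, A, H); Outcome (6, 6)

Work:
Stage 3: P1 chooses H (6 vs 5)
Stage 2: P2: F->1, A->6 (anticipating H). Choose A
Stage 1: P1: O->4, E->6 (anticipating A, H). Choose E
SPE path: E -> A -> H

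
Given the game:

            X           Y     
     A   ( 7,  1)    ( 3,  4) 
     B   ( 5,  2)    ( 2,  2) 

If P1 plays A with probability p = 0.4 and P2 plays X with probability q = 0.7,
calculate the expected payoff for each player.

E[P1] = 4.78, E[P2] = 1.96

Work:
E[P1] = p·q·π₁(A,X) + p·(1-q)·π₁(A,Y) + (1-p)·q·π₁(B,X) + (1-p)·(1-q)·π₁(B,Y)
= 0.4·0.7·7 + 0.4·0.3·3 + 0.6·0.7·5 + 0.6·0.3·2
= 4.78

E[P2] = 1.96 (similar calculation)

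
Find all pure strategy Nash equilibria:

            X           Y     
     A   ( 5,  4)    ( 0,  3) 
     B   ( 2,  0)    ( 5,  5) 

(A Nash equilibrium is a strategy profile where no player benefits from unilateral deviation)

Nash equilibrium: (A, X), (B, Y)

Work:
Best responses:
  P1 vs X: payoffs [5, 2] → best response A (payoff 5)
  P1 vs Y: payoffs [0, 5] → best response B (payoff 5)
  P2 vs A: payoffs [4, 3] → best response X (payoff 4)
  P2 vs B: payoffs [0, 5] → best response Y (payoff 5)
Mutual best responses: (A,X), (B,Y) → Nash equilibria.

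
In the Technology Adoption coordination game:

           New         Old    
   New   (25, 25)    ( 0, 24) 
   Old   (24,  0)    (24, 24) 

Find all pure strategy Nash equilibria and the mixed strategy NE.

Pure NE: (New, New) and (Old, Old); Mixed NE: p = 0.96, q = 0.96

Work:
Check pure NE:
(New, New): (25, 25) - no unilateral deviation beneficial
(Old, Old): (24, 24) - no unilateral deviation beneficial
Mixed NE: P1 plays New with p = 0.96, P2 plays New with q = 0.96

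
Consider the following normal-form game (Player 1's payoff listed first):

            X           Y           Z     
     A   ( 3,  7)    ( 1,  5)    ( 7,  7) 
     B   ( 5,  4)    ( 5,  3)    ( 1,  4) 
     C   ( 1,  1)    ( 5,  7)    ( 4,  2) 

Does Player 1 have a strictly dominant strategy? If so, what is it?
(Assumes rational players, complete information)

No strictly dominant strategy exists for Player 1

Work:
A strategy strictly dominates another if it gives a strictly higher payoff against every opponent action. Compare each pair of P1's strategies column-by-column:
  A vs B: [3 vs 5, 1 vs 5, 7 vs 1] → A does not strictly dominate B (column X: 3 ≤ 5)
  A vs C: [3 vs 1, 1 vs 5, 7 vs 4] → A does not strictly dominate C (column Y: 1 ≤ 5)
  B vs A: [5 vs 3, 5 vs 1, 1 vs 7] → B does not strictly dominate A (column Z: 1 ≤ 7)
  B vs C: [5 vs 1, 5 vs 5, 1 vs 4] → B does not strictly dominate C (column Y: 5 ≤ 5)
  C vs A: [1 vs 3, 5 vs 1, 4 vs 7] → C does not strictly dominate A (column X: 1 ≤ 3)
  C vs B: [1 vs 5, 5 vs 5, 4 vs 1] → C does not strictly dominate B (column X: 1 ≤ 5)
No single strategy strictly dominates all others → no strictly dominant strategy.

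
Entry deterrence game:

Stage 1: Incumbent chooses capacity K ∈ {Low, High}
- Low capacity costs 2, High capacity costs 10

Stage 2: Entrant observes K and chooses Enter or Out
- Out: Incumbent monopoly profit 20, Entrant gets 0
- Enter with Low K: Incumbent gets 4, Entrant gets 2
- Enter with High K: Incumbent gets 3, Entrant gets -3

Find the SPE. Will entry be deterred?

SPE: (High, Enter|Low, Out|High); Entry deterred. Incumbent net profit = 10

Work:
After Low K: Entrant enters (2 > 0)
After High K: Entrant stays out (-3 < 0)
Incumbent: Low → 4−2=2, High → 20−10=10
Incumbent chooses High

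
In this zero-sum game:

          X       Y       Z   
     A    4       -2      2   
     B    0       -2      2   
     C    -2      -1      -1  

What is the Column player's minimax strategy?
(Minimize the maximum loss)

Column should play Y, value = -1

Work:
Column player minimizes Row's maximum payoff:
Column X: max payoff to Row = 4
Column Y: max payoff to Row = -1
Column Z: max payoff to Row = 2
Minimum is -1, achieved by column Y.
Minimax strategy: Y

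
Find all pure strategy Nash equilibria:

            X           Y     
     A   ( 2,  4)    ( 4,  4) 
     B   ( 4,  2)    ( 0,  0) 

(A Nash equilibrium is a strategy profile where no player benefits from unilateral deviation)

Nash equilibrium: (A, Y), (B, X)

Work:
Best responses:
  P1 vs X: payoffs [2, 4] → best response B (payoff 4)
  P1 vs Y: payoffs [4, 0] → best response A (payoff 4)
  P2 vs A: payoffs [4, 4] → best response X/Y (payoff 4)
  P2 vs B: payoffs [2, 0] → best response X (payoff 2)
Mutual best responses: (A,Y), (B,X) → Nash equilibria.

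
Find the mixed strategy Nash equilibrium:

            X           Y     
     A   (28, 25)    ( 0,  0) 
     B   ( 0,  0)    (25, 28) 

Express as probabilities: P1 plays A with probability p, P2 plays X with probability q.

p = 0.5283, q = 0.4717

Work:
Find probabilities that make opponent indifferent:
P2 chooses q to make P1 indifferent between A and B
P1 chooses p to make P2 indifferent between X and Y
Mixed NE: P1 plays (A: 0.5283, B: 0.4717), P2 plays (X: 0.4717, Y: 0.5283)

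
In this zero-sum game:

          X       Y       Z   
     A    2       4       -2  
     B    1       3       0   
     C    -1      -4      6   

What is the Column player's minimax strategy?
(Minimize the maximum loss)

Column should play X, value = 2

Work:
Column player minimizes Row's maximum payoff:
Column X: max payoff to Row = 2
Column Y: max payoff to Row = 4
Column Z: max payoff to Row = 6
Minimum is 2, achieved by column X.
Minimax strategy: X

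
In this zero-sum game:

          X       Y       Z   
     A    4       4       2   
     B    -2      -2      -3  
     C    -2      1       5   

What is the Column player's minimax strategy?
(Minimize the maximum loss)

Column should play X or Y (all achieve the minimum), value = 4

Work:
Column player minimizes Row's maximum payoff:
Column X: max payoff to Row = 4
Column Y: max payoff to Row = 4
Column Z: max payoff to Row = 5
Minimum is 4, achieved by columns X, Y (tied).
Each of X or Y is a minimax strategy.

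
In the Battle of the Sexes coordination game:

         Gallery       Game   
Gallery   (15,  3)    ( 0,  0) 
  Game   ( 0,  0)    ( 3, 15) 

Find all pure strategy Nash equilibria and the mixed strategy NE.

Pure NE: (Gallery, Gallery) and (Game, Game); Mixed NE: p = 0.8333, q = 0.1667

Work:
Check pure NE:
(Gallery, Gallery): (15, 3) - no unilateral deviation beneficial
(Game, Game): (3, 15) - no unilateral deviation beneficial
Mixed NE: P1 plays Gallery with p = 0.8333, P2 plays Gallery with q = 0.1667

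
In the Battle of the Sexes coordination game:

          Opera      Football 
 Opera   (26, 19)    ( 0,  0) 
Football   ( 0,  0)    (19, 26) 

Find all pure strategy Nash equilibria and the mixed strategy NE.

Pure NE: (Opera, Opera) and (Football, Football); Mixed NE: p = 0.5778, q = 0.4222

Work:
Check pure NE:
(Opera, Opera): (26, 19) - no unilateral deviation beneficial
(Football, Football): (19, 26) - no unilateral deviation beneficial
Mixed NE: P1 plays Opera with p = 0.5778, P2 plays Opera with q = 0.4222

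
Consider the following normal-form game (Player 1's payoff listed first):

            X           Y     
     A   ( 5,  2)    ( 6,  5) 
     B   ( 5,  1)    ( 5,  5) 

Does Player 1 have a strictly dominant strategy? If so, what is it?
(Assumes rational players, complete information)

No strictly dominant strategy exists for Player 1

Work:
A strategy strictly dominates another if it gives a strictly higher payoff against every opponent action. Compare each pair of P1's strategies column-by-column:
  A vs B: [5 vs 5, 6 vs 5] → A does not strictly dominate B (column X: 5 ≤ 5)
  B vs A: [5 vs 5, 5 vs 6] → B does not strictly dominate A (column X: 5 ≤ 5)
No single strategy strictly dominates all others → no strictly dominant strategy.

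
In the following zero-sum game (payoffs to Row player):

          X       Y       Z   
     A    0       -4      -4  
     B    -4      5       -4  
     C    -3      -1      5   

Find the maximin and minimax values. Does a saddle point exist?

Maximin = -3, Minimax = 0, Saddle: False

Work:
Row minimums: [-4, -4, -3] → maximin = -3
Column maximums: [0, 5, 5] → minimax = 0
No saddle point (maximin ≠ minimax). Mixed strategy needed.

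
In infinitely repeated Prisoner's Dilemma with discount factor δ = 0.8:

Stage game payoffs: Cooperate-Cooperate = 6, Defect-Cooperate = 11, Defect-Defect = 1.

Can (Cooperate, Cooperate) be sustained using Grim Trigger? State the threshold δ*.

δ* = 0.5; since δ = 0.8 ≥ 0.5, cooperation can be sustained

Work:
For Grim Trigger:
Cooperate forever: 6/(1-δ)
Defect then punished: 11 + 1·δ/(1-δ)
Need: 6/(1-δ) ≥ 11 + 1·δ/(1-δ)
Solving: δ ≥ (T-R)/(T-P) = (11-6)/(11-1) = 0.5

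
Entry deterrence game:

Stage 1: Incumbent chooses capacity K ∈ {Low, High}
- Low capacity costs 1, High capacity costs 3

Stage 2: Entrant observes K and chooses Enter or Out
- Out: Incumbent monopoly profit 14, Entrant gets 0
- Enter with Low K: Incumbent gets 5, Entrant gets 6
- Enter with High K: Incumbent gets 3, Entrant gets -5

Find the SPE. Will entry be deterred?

SPE: (High, Enter|Low, Out|High); Entry deterred. Incumbent net profit = 11

Work:
After Low K: Entrant enters (6 > 0)
After High K: Entrant stays out (-5 < 0)
Incumbent: Low → 5−1=4, High → 14−3=11
Incumbent chooses High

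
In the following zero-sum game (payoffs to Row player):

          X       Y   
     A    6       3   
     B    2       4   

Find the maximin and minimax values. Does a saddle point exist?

Maximin = 3, Minimax = 4, Saddle: False

Work:
Row minimums: [3, 2] → maximin = 3
Column maximums: [6, 4] → minimax = 4
No saddle point (maximin ≠ minimax). Mixed strategy needed.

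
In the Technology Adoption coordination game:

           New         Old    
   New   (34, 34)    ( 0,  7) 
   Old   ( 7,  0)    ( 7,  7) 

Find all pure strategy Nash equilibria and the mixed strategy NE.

Pure NE: (New, New) and (Old, Old); Mixed NE: p = 0.2059, q = 0.2059

Work:
Check pure NE:
(New, New): (34, 34) - no unilateral deviation beneficial
(Old, Old): (7, 7) - no unilateral deviation beneficial
Mixed NE: P1 plays New with p = 0.2059, P2 plays New with q = 0.2059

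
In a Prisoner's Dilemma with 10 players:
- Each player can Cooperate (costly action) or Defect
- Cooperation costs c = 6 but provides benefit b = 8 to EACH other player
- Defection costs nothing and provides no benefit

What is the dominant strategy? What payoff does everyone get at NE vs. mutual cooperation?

Dominant: Defect; NE payoff = 0; Coop payoff = 66

Work:
Defect dominates (saves cost c = 6, benefit to others is external)
NE: All defect → everyone gets 0
If all cooperate: each receives (9)×8 - 6 = 66
Social dilemma: 66 > 0 but NE gives 0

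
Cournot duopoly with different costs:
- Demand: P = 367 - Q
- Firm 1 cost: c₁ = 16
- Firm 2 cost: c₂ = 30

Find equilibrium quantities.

q₁* = 121.67, q₂* = 107.67

Work:
Reaction: q₁ = (367 - 16 - q₂)/2
Reaction: q₂ = (367 - 30 - q₁)/2
Solve simultaneously:
q₁* = (367 - 2×16 + 30)/3 = 121.67
q₂* = (367 - 2×30 + 16)/3 = 107.67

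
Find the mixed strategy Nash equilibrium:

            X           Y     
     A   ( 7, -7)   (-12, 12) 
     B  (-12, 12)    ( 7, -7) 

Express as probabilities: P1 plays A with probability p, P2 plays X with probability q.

p = 0.5, q = 0.5

Work:
Find probabilities that make opponent indifferent:
P2 chooses q to make P1 indifferent between A and B
P1 chooses p to make P2 indifferent between X and Y
Mixed NE: P1 plays (A: 0.5, B: 0.5), P2 plays (X: 0.5, Y: 0.5)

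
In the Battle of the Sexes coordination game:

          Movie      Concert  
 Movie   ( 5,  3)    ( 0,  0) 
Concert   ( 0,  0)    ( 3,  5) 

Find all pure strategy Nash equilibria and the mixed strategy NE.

Pure NE: (Movie, Movie) and (Concert, Concert); Mixed NE: p = 0.625, q = 0.375

Work:
Check pure NE:
(Movie, Movie): (5, 3) - no unilateral deviation beneficial
(Concert, Concert): (3, 5) - no unilateral deviation beneficial
Mixed NE: P1 plays Movie with p = 0.625, P2 plays Movie with q = 0.375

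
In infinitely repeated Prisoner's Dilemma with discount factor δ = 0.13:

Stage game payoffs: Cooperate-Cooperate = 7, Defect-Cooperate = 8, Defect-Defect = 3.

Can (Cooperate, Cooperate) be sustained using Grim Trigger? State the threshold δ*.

δ* = 0.2; since δ = 0.13 < 0.2, cooperation cannot be sustained

Work:
For Grim Trigger:
Cooperate forever: 7/(1-δ)
Defect then punished: 8 + 3·δ/(1-δ)
Need: 7/(1-δ) ≥ 8 + 3·δ/(1-δ)
Solving: δ ≥ (T-R)/(T-P) = (8-7)/(8-3) = 0.2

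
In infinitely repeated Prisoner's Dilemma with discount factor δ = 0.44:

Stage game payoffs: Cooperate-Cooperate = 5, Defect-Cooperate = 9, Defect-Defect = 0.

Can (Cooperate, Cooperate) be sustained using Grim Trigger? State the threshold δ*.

δ* = 0.4444; since δ = 0.44 < 0.4444, cooperation cannot be sustained

Work:
For Grim Trigger:
Cooperate forever: 5/(1-δ)
Defect then punished: 9 + 0·δ/(1-δ)
Need: 5/(1-δ) ≥ 9 + 0·δ/(1-δ)
Solving: δ ≥ (T-R)/(T-P) = (9-5)/(9-0) = 0.4444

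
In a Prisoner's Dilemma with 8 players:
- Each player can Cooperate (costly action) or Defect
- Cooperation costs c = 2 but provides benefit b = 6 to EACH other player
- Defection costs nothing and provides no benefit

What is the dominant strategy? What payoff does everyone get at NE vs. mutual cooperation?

Dominant: Defect; NE payoff = 0; Coop payoff = 40

Work:
Defect dominates (saves cost c = 2, benefit to others is external)
NE: All defect → everyone gets 0
If all cooperate: each receives (7)×6 - 2 = 40
Social dilemma: 40 > 0 but NE gives 0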